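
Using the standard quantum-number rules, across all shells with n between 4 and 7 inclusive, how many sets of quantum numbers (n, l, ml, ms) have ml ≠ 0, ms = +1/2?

104

Work shell by shell — for each n, count the (l, ml) pairs that satisfy ml ≠ 0:
n=4 → 12; n=5 → 20; n=6 → 30; n=7 → 42.
Orbitals: 12 + 20 + 30 + 42 = 104. With ms fixed to +1/2 there is one state per orbital, so 104 states.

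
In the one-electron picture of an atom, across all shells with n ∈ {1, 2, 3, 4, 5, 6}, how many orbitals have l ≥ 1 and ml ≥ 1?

Per-shell orbital counts meeting the constraint:
n=2 → 1; n=3 → 3; n=4 → 6; n=5 → 10; n=6 → 15.
Total orbitals: 1 + 3 + 6 + 10 + 15 = 35.

35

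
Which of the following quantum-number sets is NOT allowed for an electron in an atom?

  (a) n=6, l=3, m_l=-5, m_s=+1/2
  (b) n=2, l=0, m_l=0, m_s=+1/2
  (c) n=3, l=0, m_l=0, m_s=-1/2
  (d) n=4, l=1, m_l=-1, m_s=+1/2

(a) has |m_l| = 5 > l = 3, violating −l ≤ m_l ≤ l.
The remaining sets (b), (c), (d) satisfy all four rules.

(a)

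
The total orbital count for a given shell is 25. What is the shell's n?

n² = 25 ⇒ n = 5.

n = 5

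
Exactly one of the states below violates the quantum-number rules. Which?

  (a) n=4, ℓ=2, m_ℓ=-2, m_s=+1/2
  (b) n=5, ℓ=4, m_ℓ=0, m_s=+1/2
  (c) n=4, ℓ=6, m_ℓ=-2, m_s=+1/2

(c) has ℓ = 6 ≥ n = 4, violating 0 ≤ ℓ ≤ n−1.
The remaining sets (a), (b) satisfy all four rules.

(c)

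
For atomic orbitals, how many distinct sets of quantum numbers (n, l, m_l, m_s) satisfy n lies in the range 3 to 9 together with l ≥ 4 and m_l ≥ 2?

Count contributing orbitals for each principal shell:
n=5 → 3; n=6 → 7; n=7 → 12; n=8 → 18; n=9 → 25.
Orbitals: 3 + 7 + 12 + 18 + 25 = 65. Including both spin states (m_s = ±1/2) gives 2 × 65 = 130 states.

130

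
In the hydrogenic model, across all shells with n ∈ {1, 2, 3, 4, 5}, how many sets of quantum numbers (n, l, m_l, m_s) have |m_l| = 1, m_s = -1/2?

20

Go shell by shell, enumerating (l, m_l) with |m_l| = 1:
n=2 → 2; n=3 → 4; n=4 → 6; n=5 → 8.
Orbitals: 2 + 4 + 6 + 8 = 20. With m_s fixed to -1/2 there is one state per orbital, so 20 states.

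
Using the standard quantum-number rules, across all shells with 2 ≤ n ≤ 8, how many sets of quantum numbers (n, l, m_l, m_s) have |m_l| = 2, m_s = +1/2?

42

Count contributing orbitals for each principal shell:
n=3 → 2; n=4 → 4; n=5 → 6; n=6 → 8; n=7 → 10; n=8 → 12.
Orbitals: 2 + 4 + 6 + 8 + 10 + 12 = 42. With m_s fixed to +1/2 there is one state per orbital, so 42 states.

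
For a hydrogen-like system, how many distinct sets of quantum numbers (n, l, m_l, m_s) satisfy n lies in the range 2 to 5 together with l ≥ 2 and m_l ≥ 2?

20

For each n in the range, tally the orbitals obeying l ≥ 2 and m_l ≥ 2:
n=3 → 1; n=4 → 3; n=5 → 6.
Orbitals: 1 + 3 + 6 = 10. Including both spin states (m_s = ±1/2) gives 2 × 10 = 20 states.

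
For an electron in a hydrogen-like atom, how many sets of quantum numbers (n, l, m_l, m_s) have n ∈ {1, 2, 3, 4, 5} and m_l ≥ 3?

8

For each n in the range, tally the orbitals obeying m_l ≥ 3:
n=4 → 1; n=5 → 3.
Orbitals: 1 + 3 = 4. Including both spin states (m_s = ±1/2) gives 2 × 4 = 8 states.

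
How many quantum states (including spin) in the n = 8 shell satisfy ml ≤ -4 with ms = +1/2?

For n = 8, l ranges over 0 … 7.
The (l, ml) pairs meeting ml ≤ -4 give: l=4 → 1; l=5 → 2; l=6 → 3; l=7 → 4.
Orbitals: 1 + 2 + 3 + 4 = 10. With ms fixed to a single value there is one state per orbital, giving 10 states.

10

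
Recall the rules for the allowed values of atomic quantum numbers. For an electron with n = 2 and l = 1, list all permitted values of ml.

-1, 0, 1

ml takes every integer from −l to +l. With l = 1 that gives the 3 values -1, 0, 1.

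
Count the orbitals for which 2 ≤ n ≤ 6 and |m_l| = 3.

Count contributing orbitals for each principal shell:
n=4 → 2; n=5 → 4; n=6 → 6.
Total orbitals: 2 + 4 + 6 = 12.

12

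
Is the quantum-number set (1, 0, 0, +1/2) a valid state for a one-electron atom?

Allowed

n = 1 is a positive integer. l = 0 satisfies 0 ≤ l ≤ n−1 = 0. ml = 0 lies in the range −l … +l (here 0). ms = +1/2 is one of ±1/2.
All four constraints are satisfied.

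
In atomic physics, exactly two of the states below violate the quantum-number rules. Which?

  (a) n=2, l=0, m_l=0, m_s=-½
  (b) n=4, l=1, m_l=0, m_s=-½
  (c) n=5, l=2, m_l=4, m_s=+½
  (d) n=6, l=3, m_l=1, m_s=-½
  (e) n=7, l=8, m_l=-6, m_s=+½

(c) has |m_l| = 4 > l = 2, violating −l ≤ m_l ≤ l.
(e) has l = 8 ≥ n = 7, violating 0 ≤ l ≤ n−1.
The remaining sets (a), (b), (d) satisfy all four rules.

(c) and (e)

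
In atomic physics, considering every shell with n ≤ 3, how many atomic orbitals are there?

14

Total orbitals = 1² + 2² + 3² = 14.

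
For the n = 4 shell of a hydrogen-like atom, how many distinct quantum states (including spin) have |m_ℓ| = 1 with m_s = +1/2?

Orbitals with |m_ℓ| = 1, by ℓ: ℓ=1 → 2; ℓ=2 → 2; ℓ=3 → 2.
Orbitals: 2 + 2 + 2 = 6. With m_s fixed to a single value there is one state per orbital, giving 6 states.

6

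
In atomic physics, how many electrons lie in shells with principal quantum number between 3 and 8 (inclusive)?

398

Shell n has n² orbitals: 3²=9 + 4²=16 + 5²=25 + 6²=36 + 7²=49 + 8²=64 = 199 orbitals.
Two spin states per orbital: 2 × 199 = 398 electrons.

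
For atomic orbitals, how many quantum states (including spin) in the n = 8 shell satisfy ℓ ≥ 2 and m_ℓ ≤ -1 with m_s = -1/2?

Go through ℓ = 0, …, 7 (the values permitted for n = 8).
Per ℓ-value: ℓ=2 → 2; ℓ=3 → 3; ℓ=4 → 4; ℓ=5 → 5; ℓ=6 → 6; ℓ=7 → 7.
Orbitals: 2 + 3 + 4 + 5 + 6 + 7 = 27. With m_s fixed to a single value there is one state per orbital, giving 27 states.

27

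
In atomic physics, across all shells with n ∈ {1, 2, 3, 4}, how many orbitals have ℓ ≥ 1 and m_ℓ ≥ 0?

Go shell by shell, enumerating (ℓ, m_ℓ) with ℓ ≥ 1 and m_ℓ ≥ 0:
n=2 → 2; n=3 → 5; n=4 → 9.
Total orbitals: 2 + 5 + 9 = 16.

16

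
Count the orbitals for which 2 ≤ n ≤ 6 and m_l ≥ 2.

20

Work shell by shell — for each n, count the (l, m_l) pairs that satisfy m_l ≥ 2:
n=3 → 1; n=4 → 3; n=5 → 6; n=6 → 10.
Total orbitals: 1 + 3 + 6 + 10 = 20.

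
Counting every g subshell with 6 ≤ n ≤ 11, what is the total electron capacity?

108

A g subshell (l = 4) exists for every n ≥ 5, so shells n = 6, 7, 8, 9, 10, 11 each contribute one — 6 subshells.
Since each g subshell holds 2(2·4+1) = 18 electrons, the total is 6 × 18 = 108.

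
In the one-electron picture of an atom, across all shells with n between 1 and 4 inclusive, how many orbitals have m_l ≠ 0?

For each n in the range, tally the orbitals obeying m_l ≠ 0:
n=2 → 2; n=3 → 6; n=4 → 12.
Total orbitals: 2 + 6 + 12 = 20.

20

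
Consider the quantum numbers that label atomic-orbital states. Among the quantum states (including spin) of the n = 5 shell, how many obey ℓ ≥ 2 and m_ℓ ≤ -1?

18

The (ℓ, m_ℓ) pairs meeting ℓ ≥ 2 and m_ℓ ≤ -1 give: ℓ=2 → 2; ℓ=3 → 3; ℓ=4 → 4.
Orbitals: 2 + 3 + 4 = 9. Each orbital carries two spin states, so 9 × 2 = 18 states.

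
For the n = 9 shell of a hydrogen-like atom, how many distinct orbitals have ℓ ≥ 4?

65

The n = 9 shell has ℓ = 0 through 8; check each.
The (ℓ, m_ℓ) pairs meeting ℓ ≥ 4 give: ℓ=4 → 9; ℓ=5 → 11; ℓ=6 → 13; ℓ=7 → 15; ℓ=8 → 17.
Total orbitals: 9 + 11 + 13 + 15 + 17 = 65.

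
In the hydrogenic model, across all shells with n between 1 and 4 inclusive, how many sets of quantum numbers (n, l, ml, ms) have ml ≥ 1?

For each n in the range, tally the orbitals obeying ml ≥ 1:
n=2 → 1; n=3 → 3; n=4 → 6.
Orbitals: 1 + 3 + 6 = 10. Including both spin states (ms = ±1/2) gives 2 × 10 = 20 states.

20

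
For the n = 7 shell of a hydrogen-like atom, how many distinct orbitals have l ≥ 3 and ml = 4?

3

Orbitals with l ≥ 3 and ml = 4, by l: l=4 → 1; l=5 → 1; l=6 → 1.
Total orbitals: 1 + 1 + 1 = 3.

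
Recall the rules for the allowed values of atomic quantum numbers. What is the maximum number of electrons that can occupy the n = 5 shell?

50

A shell holds 2n² electrons: 2 × 5² = 2 × 25 = 50.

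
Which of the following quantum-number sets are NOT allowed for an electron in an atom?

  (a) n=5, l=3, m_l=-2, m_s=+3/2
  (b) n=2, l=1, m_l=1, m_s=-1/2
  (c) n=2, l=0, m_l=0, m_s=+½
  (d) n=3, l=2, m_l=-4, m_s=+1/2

(a) has m_s = +3/2, but an electron's spin must be ±1/2.
(d) has |m_l| = 4 > l = 2, violating −l ≤ m_l ≤ l.
The remaining sets (b), (c) satisfy all four rules.

(a) and (d)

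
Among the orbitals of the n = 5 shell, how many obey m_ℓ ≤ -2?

6

The (ℓ, m_ℓ) pairs meeting m_ℓ ≤ -2 give: ℓ=2 → 1; ℓ=3 → 2; ℓ=4 → 3.
Total orbitals: 1 + 2 + 3 = 6.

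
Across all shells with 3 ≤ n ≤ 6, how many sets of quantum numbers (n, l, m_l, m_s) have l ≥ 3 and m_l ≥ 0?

Count contributing orbitals for each principal shell:
n=4 → 4; n=5 → 9; n=6 → 15.
Orbitals: 4 + 9 + 15 = 28. Including both spin states (m_s = ±1/2) gives 2 × 28 = 56 states.

56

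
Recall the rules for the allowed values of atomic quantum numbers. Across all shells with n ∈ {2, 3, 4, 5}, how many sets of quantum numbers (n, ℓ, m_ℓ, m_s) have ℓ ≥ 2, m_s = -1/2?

38

For each n in the range, tally the orbitals obeying ℓ ≥ 2:
n=3 → 5; n=4 → 12; n=5 → 21.
Orbitals: 5 + 12 + 21 = 38. With m_s fixed to -1/2 there is one state per orbital, so 38 states.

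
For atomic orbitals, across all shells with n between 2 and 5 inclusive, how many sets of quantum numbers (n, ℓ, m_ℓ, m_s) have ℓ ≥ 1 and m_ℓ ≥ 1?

Count contributing orbitals for each principal shell:
n=2 → 1; n=3 → 3; n=4 → 6; n=5 → 10.
Orbitals: 1 + 3 + 6 + 10 = 20. Including both spin states (m_s = ±1/2) gives 2 × 20 = 40 states.

40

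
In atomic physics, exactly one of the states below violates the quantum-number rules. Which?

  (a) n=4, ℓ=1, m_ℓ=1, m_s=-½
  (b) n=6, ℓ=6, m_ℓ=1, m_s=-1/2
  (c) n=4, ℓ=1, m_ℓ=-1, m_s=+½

(b)

(b) has ℓ = 6 ≥ n = 6, violating 0 ≤ ℓ ≤ n−1.
The remaining sets (a), (c) satisfy all four rules.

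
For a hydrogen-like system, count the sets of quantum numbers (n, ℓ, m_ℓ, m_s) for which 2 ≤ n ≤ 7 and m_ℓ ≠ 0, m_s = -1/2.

Per-shell orbital counts meeting the constraint:
n=2 → 2; n=3 → 6; n=4 → 12; n=5 → 20; n=6 → 30; n=7 → 42.
Orbitals: 2 + 6 + 12 + 20 + 30 + 42 = 112. With m_s fixed to -1/2 there is one state per orbital, so 112 states.

112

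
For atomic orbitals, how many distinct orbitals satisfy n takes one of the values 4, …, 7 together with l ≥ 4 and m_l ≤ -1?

Treat each shell separately and count matching orbitals:
n=5 → 4; n=6 → 9; n=7 → 15.
Total orbitals: 4 + 9 + 15 = 28.

28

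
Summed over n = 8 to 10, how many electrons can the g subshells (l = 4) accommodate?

A g subshell (l = 4) exists for every n ≥ 5, so shells n = 8, 9, 10 each contribute one — 3 subshells.
Since each g subshell holds 2(2·4+1) = 18 electrons, the total is 3 × 18 = 54.

54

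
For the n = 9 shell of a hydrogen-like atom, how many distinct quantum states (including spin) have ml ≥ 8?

2

The n = 9 shell has l = 0 through 8; check each.
Per l-value: l=8 → 1.
Orbitals: 1. Each orbital carries two spin states, so 1 × 2 = 2 states.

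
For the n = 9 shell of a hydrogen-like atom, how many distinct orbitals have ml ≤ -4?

Contributions: l=4 → 1; l=5 → 2; l=6 → 3; l=7 → 4; l=8 → 5.
Total orbitals: 1 + 2 + 3 + 4 + 5 = 15.

15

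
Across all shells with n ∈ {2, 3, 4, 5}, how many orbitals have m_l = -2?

6

For each n in the range, tally the orbitals obeying m_l = -2:
n=3 → 1; n=4 → 2; n=5 → 3.
Total orbitals: 1 + 2 + 3 = 6.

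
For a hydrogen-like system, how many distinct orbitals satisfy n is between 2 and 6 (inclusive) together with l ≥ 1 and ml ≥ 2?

20

Work shell by shell — for each n, count the (l, ml) pairs that satisfy l ≥ 1 and ml ≥ 2:
n=3 → 1; n=4 → 3; n=5 → 6; n=6 → 10.
Total orbitals: 1 + 3 + 6 + 10 = 20.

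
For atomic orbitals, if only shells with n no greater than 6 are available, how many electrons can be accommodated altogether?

182

Total orbitals = 1² + 2² + 3² + 4² + 5² + 6² = 91. Doubling for spin gives 182 electrons.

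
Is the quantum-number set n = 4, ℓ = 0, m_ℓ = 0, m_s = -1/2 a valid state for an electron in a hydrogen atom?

Allowed

n = 4 is a positive integer. ℓ = 0 satisfies 0 ≤ ℓ ≤ n−1 = 3. m_ℓ = 0 lies in the range −ℓ … +ℓ (here 0). m_s = -1/2 is one of ±1/2.
All four constraints are satisfied.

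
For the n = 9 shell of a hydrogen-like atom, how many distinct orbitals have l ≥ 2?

Go through l = 0, …, 8 (the values permitted for n = 9).
Per l-value: l=2 → 5; l=3 → 7; l=4 → 9; l=5 → 11; l=6 → 13; l=7 → 15; l=8 → 17.
Total orbitals: 5 + 7 + 9 + 11 + 13 + 15 + 17 = 77.

77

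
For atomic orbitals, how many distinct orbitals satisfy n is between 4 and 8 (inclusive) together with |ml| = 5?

12

Work shell by shell — for each n, count the (l, ml) pairs that satisfy |ml| = 5:
n=6 → 2; n=7 → 4; n=8 → 6.
Total orbitals: 2 + 4 + 6 = 12.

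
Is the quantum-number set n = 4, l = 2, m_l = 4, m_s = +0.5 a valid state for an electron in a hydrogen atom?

The magnetic quantum number must satisfy −l ≤ m_l ≤ l. With l = 2, m_l can only be -2, -1, 0, 1, 2, so m_l = 4 is forbidden.

No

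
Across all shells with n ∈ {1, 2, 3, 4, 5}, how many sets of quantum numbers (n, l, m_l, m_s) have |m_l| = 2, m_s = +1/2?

12

Per-shell orbital counts meeting the constraint:
n=3 → 2; n=4 → 4; n=5 → 6.
Orbitals: 2 + 4 + 6 = 12. With m_s fixed to +1/2 there is one state per orbital, so 12 states.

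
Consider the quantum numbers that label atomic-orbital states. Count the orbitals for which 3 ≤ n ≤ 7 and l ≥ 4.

Per-shell orbital counts meeting the constraint:
n=5 → 9; n=6 → 20; n=7 → 33.
Total orbitals: 9 + 20 + 33 = 62.

62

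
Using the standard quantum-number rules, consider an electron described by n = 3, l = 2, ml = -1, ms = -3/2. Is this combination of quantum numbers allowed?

The spin quantum number for an electron can only be ms = +1/2 or −1/2; ms = -3/2 is not one of those.

Invalid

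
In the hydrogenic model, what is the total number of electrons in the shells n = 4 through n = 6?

Shell n has n² orbitals: 4²=16 + 5²=25 + 6²=36 = 77 orbitals.
Two spin states per orbital: 2 × 77 = 154 electrons.

154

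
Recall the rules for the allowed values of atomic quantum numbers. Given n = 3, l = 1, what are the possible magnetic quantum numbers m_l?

m_l takes every integer from −l to +l. With l = 1 that gives the 3 values -1, 0, 1.

-1, 0, 1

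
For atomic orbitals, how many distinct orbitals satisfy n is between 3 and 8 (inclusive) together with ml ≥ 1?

83

Count contributing orbitals for each principal shell:
n=3 → 3; n=4 → 6; n=5 → 10; n=6 → 15; n=7 → 21; n=8 → 28.
Total orbitals: 3 + 6 + 10 + 15 + 21 + 28 = 83.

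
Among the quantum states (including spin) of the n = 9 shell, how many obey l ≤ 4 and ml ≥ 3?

6

The n = 9 shell has l = 0 through 8; check each.
Contributions: l=3 → 1; l=4 → 2.
Orbitals: 1 + 2 = 3. Each orbital carries two spin states, so 3 × 2 = 6 states.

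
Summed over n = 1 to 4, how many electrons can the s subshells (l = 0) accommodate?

An s subshell (l = 0) exists for every n ≥ 1, so shells n = 1, 2, 3, 4 each contribute one — 4 subshells.
Since each s subshell holds 2(2·0+1) = 2 electrons, the total is 4 × 2 = 8.

8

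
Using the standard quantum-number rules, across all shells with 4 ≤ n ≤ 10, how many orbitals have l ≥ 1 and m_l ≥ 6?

Count contributing orbitals for each principal shell:
n=7 → 1; n=8 → 3; n=9 → 6; n=10 → 10.
Total orbitals: 1 + 3 + 6 + 10 = 20.

20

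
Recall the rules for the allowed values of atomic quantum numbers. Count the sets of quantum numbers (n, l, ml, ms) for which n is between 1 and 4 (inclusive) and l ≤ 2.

Go shell by shell, enumerating (l, ml) with l ≤ 2:
n=1 → 1; n=2 → 4; n=3 → 9; n=4 → 9.
Orbitals: 1 + 4 + 9 + 9 = 23. Including both spin states (ms = ±1/2) gives 2 × 23 = 46 states.

46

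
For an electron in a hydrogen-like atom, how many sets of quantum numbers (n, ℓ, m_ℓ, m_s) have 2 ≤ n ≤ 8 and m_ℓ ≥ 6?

Per-shell orbital counts meeting the constraint:
n=7 → 1; n=8 → 3.
Orbitals: 1 + 3 = 4. Including both spin states (m_s = ±1/2) gives 2 × 4 = 8 states.

8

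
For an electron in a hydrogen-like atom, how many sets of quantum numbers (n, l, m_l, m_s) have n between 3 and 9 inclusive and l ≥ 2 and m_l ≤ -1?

224

Count contributing orbitals for each principal shell:
n=3 → 2; n=4 → 5; n=5 → 9; n=6 → 14; n=7 → 20; n=8 → 27; n=9 → 35.
Orbitals: 2 + 5 + 9 + 14 + 20 + 27 + 35 = 112. Including both spin states (m_s = ±1/2) gives 2 × 112 = 224 states.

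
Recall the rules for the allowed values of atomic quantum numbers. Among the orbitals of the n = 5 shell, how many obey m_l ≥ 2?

Go through l = 0, …, 4 (the values permitted for n = 5).
Contributions: l=2 → 1; l=3 → 2; l=4 → 3.
Total orbitals: 1 + 2 + 3 = 6.

6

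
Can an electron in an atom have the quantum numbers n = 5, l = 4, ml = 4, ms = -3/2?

No

The spin quantum number for an electron can only be ms = +1/2 or −1/2; ms = -3/2 is not one of those.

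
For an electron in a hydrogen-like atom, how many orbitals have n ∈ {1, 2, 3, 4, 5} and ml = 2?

For each n in the range, tally the orbitals obeying ml = 2:
n=3 → 1; n=4 → 2; n=5 → 3.
Total orbitals: 1 + 2 + 3 = 6.

6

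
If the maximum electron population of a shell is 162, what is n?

2n² = 162 ⇒ n² = 81 ⇒ n = 9.

n = 9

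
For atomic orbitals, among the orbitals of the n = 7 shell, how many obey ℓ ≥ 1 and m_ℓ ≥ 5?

For n = 7, ℓ ranges over 0 … 6.
The (ℓ, m_ℓ) pairs meeting ℓ ≥ 1 and m_ℓ ≥ 5 give: ℓ=5 → 1; ℓ=6 → 2.
Total orbitals: 1 + 2 = 3.

3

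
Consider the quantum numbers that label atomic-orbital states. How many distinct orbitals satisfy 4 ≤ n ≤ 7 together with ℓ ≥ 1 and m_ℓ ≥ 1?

52

Go shell by shell, enumerating (ℓ, m_ℓ) with ℓ ≥ 1 and m_ℓ ≥ 1:
n=4 → 6; n=5 → 10; n=6 → 15; n=7 → 21.
Total orbitals: 6 + 10 + 15 + 21 = 52.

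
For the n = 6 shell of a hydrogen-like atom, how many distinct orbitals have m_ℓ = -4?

2

With n = 6 the allowed ℓ are 0, 1, …, 5.
Contributions: ℓ=4 → 1; ℓ=5 → 1.
Total orbitals: 1 + 1 = 2.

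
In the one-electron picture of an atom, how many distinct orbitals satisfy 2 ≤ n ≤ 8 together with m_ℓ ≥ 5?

10

Go shell by shell, enumerating (ℓ, m_ℓ) with m_ℓ ≥ 5:
n=6 → 1; n=7 → 3; n=8 → 6.
Total orbitals: 1 + 3 + 6 = 10.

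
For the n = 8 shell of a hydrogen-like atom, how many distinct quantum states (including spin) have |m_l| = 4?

With n = 8 the allowed l are 0, 1, …, 7.
The (l, m_l) pairs meeting |m_l| = 4 give: l=4 → 2; l=5 → 2; l=6 → 2; l=7 → 2.
Orbitals: 2 + 2 + 2 + 2 = 8. Each orbital carries two spin states, so 8 × 2 = 16 states.

16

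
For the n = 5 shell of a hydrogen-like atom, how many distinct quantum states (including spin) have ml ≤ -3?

6

With n = 5 the allowed l are 0, 1, …, 4.
Contributions: l=3 → 1; l=4 → 2.
Orbitals: 1 + 2 = 3. Each orbital carries two spin states, so 3 × 2 = 6 states.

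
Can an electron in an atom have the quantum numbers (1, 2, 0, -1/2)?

Invalid

The orbital quantum number must satisfy 0 ≤ l ≤ n−1. With n = 1 the allowed l values are 0, so l = 2 is out of range.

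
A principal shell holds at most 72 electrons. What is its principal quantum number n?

n = 6

2n² = 72 ⇒ n² = 36 ⇒ n = 6.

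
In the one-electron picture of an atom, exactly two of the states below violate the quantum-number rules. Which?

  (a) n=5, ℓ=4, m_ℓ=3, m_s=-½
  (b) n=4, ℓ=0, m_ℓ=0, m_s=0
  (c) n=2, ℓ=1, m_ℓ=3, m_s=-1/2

(b) and (c)

(b) has m_s = 0, but an electron's spin must be ±1/2.
(c) has |m_ℓ| = 3 > ℓ = 1, violating −ℓ ≤ m_ℓ ≤ ℓ.
The remaining set (a) satisfies all four rules.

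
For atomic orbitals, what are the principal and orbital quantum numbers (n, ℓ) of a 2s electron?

The leading integer gives n = 2; the letter 's' means ℓ = 0.

n = 2, ℓ = 0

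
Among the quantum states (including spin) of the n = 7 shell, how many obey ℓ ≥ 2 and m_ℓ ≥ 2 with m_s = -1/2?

15

The (ℓ, m_ℓ) pairs meeting ℓ ≥ 2 and m_ℓ ≥ 2 give: ℓ=2 → 1; ℓ=3 → 2; ℓ=4 → 3; ℓ=5 → 4; ℓ=6 → 5.
Orbitals: 1 + 2 + 3 + 4 + 5 = 15. With m_s fixed to a single value there is one state per orbital, giving 15 states.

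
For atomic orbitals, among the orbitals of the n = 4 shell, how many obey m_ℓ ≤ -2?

Contributions: ℓ=2 → 1; ℓ=3 → 2.
Total orbitals: 1 + 2 = 3.

3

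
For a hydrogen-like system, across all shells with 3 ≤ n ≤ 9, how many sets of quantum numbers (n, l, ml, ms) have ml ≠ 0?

For each n in the range, tally the orbitals obeying ml ≠ 0:
n=3 → 6; n=4 → 12; n=5 → 20; n=6 → 30; n=7 → 42; n=8 → 56; n=9 → 72.
Orbitals: 6 + 12 + 20 + 30 + 42 + 56 + 72 = 238. Including both spin states (ms = ±1/2) gives 2 × 238 = 476 states.

476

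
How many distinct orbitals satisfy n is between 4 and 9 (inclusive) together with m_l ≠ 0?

232

Per-shell orbital counts meeting the constraint:
n=4 → 12; n=5 → 20; n=6 → 30; n=7 → 42; n=8 → 56; n=9 → 72.
Total orbitals: 12 + 20 + 30 + 42 + 56 + 72 = 232.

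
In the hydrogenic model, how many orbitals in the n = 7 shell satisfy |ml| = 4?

6

Go through l = 0, …, 6 (the values permitted for n = 7).
Orbitals with |ml| = 4, by l: l=4 → 2; l=5 → 2; l=6 → 2.
Total orbitals: 2 + 2 + 2 = 6.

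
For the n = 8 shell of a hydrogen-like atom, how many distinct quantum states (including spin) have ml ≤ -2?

Go through l = 0, …, 7 (the values permitted for n = 8).
Contributions: l=2 → 1; l=3 → 2; l=4 → 3; l=5 → 4; l=6 → 5; l=7 → 6.
Orbitals: 1 + 2 + 3 + 4 + 5 + 6 = 21. Each orbital carries two spin states, so 21 × 2 = 42 states.

42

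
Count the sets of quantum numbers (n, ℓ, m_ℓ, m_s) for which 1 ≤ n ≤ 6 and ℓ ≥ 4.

Per-shell orbital counts meeting the constraint:
n=5 → 9; n=6 → 20.
Orbitals: 9 + 20 = 29. Including both spin states (m_s = ±1/2) gives 2 × 29 = 58 states.

58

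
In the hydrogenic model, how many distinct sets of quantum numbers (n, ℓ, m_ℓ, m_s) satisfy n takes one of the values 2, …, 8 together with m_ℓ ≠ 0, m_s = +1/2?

For each n in the range, tally the orbitals obeying m_ℓ ≠ 0:
n=2 → 2; n=3 → 6; n=4 → 12; n=5 → 20; n=6 → 30; n=7 → 42; n=8 → 56.
Orbitals: 2 + 6 + 12 + 20 + 30 + 42 + 56 = 168. With m_s fixed to +1/2 there is one state per orbital, so 168 states.

168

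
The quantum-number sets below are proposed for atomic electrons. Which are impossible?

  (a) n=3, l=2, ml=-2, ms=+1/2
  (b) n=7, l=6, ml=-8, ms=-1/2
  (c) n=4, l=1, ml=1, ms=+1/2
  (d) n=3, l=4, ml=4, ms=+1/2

(b) has |ml| = 8 > l = 6, violating −l ≤ ml ≤ l.
(d) has l = 4 ≥ n = 3, violating 0 ≤ l ≤ n−1.
The remaining sets (a), (c) satisfy all four rules.

(b) and (d)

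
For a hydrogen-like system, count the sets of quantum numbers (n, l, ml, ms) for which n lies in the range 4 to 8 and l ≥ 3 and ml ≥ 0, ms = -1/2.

Per-shell orbital counts meeting the constraint:
n=4 → 4; n=5 → 9; n=6 → 15; n=7 → 22; n=8 → 30.
Orbitals: 4 + 9 + 15 + 22 + 30 = 80. With ms fixed to -1/2 there is one state per orbital, so 80 states.

80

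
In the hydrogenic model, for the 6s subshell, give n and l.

n = 6, l = 0

The leading integer gives n = 6; the letter 's' means l = 0.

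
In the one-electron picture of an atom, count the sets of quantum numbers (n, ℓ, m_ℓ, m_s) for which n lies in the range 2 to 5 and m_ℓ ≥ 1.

40

Treat each shell separately and count matching orbitals:
n=2 → 1; n=3 → 3; n=4 → 6; n=5 → 10.
Orbitals: 1 + 3 + 6 + 10 = 20. Including both spin states (m_s = ±1/2) gives 2 × 20 = 40 states.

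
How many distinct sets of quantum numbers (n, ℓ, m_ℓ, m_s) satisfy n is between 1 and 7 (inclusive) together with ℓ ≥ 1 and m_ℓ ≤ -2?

70

For each n in the range, tally the orbitals obeying ℓ ≥ 1 and m_ℓ ≤ -2:
n=3 → 1; n=4 → 3; n=5 → 6; n=6 → 10; n=7 → 15.
Orbitals: 1 + 3 + 6 + 10 + 15 = 35. Including both spin states (m_s = ±1/2) gives 2 × 35 = 70 states.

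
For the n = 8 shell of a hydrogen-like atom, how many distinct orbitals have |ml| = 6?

4

Per l-value: l=6 → 2; l=7 → 2.
Total orbitals: 2 + 2 = 4.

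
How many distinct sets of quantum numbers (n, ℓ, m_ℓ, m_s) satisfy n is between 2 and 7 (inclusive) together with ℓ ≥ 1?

266

Per-shell orbital counts meeting the constraint:
n=2 → 3; n=3 → 8; n=4 → 15; n=5 → 24; n=6 → 35; n=7 → 48.
Orbitals: 3 + 8 + 15 + 24 + 35 + 48 = 133. Including both spin states (m_s = ±1/2) gives 2 × 133 = 266 states.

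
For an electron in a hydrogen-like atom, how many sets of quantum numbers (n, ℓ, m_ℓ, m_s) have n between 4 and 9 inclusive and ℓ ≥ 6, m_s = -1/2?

For each n in the range, tally the orbitals obeying ℓ ≥ 6:
n=7 → 13; n=8 → 28; n=9 → 45.
Orbitals: 13 + 28 + 45 = 86. With m_s fixed to -1/2 there is one state per orbital, so 86 states.

86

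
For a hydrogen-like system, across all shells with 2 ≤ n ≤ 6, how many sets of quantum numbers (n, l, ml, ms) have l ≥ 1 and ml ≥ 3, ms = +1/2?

10

Go shell by shell, enumerating (l, ml) with l ≥ 1 and ml ≥ 3:
n=4 → 1; n=5 → 3; n=6 → 6.
Orbitals: 1 + 3 + 6 = 10. With ms fixed to +1/2 there is one state per orbital, so 10 states.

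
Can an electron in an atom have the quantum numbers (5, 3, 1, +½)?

n = 5 is a positive integer. l = 3 satisfies 0 ≤ l ≤ n−1 = 4. ml = 1 lies in the range −l … +l (here −3 … 3). ms = +1/2 is one of ±1/2.
All four constraints are satisfied.

Yes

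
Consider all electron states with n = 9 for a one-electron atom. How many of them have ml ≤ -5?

Go through l = 0, …, 8 (the values permitted for n = 9).
The (l, ml) pairs meeting ml ≤ -5 give: l=5 → 1; l=6 → 2; l=7 → 3; l=8 → 4.
Orbitals: 1 + 2 + 3 + 4 = 10. Each orbital carries two spin states, so 10 × 2 = 20 states.

20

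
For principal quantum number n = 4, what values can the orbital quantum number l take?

0, 1, 2, 3

l is an integer with 0 ≤ l ≤ n−1, so for n = 4: l = 0, 1, 2, 3.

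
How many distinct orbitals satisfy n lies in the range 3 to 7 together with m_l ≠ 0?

Treat each shell separately and count matching orbitals:
n=3 → 6; n=4 → 12; n=5 → 20; n=6 → 30; n=7 → 42.
Total orbitals: 6 + 12 + 20 + 30 + 42 = 110.

110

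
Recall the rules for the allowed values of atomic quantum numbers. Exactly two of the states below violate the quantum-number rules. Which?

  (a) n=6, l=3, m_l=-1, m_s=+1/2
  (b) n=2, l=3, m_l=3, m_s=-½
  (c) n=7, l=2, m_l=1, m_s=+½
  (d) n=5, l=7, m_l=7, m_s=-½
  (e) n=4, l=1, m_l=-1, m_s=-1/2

(b) has l = 3 ≥ n = 2, violating 0 ≤ l ≤ n−1.
(d) has l = 7 ≥ n = 5, violating 0 ≤ l ≤ n−1.
The remaining sets (a), (c), (e) satisfy all four rules.

(b) and (d)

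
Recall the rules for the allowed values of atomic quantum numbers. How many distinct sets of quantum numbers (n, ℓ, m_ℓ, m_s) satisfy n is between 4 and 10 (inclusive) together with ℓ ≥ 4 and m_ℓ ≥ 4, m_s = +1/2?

56

Count contributing orbitals for each principal shell:
n=5 → 1; n=6 → 3; n=7 → 6; n=8 → 10; n=9 → 15; n=10 → 21.
Orbitals: 1 + 3 + 6 + 10 + 15 + 21 = 56. With m_s fixed to +1/2 there is one state per orbital, so 56 states.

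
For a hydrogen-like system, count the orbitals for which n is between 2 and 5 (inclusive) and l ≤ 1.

16

Count contributing orbitals for each principal shell:
n=2 → 4; n=3 → 4; n=4 → 4; n=5 → 4.
Total orbitals: 4 + 4 + 4 + 4 = 16.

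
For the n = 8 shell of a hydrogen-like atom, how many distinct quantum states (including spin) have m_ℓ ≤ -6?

The n = 8 shell has ℓ = 0 through 7; check each.
Contributions: ℓ=6 → 1; ℓ=7 → 2.
Orbitals: 1 + 2 = 3. Each orbital carries two spin states, so 3 × 2 = 6 states.

6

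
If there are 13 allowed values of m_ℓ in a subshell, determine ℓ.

ℓ = 6 (i)

m_ℓ ranges over 2ℓ+1 integers, so 2ℓ+1 = 13 ⇒ ℓ = 6.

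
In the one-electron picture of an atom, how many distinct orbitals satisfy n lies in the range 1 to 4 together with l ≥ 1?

Work shell by shell — for each n, count the (l, ml) pairs that satisfy l ≥ 1:
n=2 → 3; n=3 → 8; n=4 → 15.
Total orbitals: 3 + 8 + 15 = 26.

26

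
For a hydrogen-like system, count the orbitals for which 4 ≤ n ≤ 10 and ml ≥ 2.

Treat each shell separately and count matching orbitals:
n=4 → 3; n=5 → 6; n=6 → 10; n=7 → 15; n=8 → 21; n=9 → 28; n=10 → 36.
Total orbitals: 3 + 6 + 10 + 15 + 21 + 28 + 36 = 119.

119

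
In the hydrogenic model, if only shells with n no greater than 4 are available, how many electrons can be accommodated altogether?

Total orbitals = 1² + 2² + 3² + 4² = 30. Doubling for spin gives 60 electrons.

60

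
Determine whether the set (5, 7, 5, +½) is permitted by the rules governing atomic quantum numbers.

The orbital quantum number must satisfy 0 ≤ l ≤ n−1. With n = 5 the allowed l values are 0, 1, 2, 3, 4, so l = 7 is out of range.

Invalid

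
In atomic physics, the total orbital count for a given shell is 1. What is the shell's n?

n² = 1 ⇒ n = 1.

n = 1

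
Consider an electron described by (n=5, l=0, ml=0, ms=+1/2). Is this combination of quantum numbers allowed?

n = 5 is a positive integer. l = 0 satisfies 0 ≤ l ≤ n−1 = 4. ml = 0 lies in the range −l … +l (here 0). ms = +1/2 is one of ±1/2.
All four constraints are satisfied.

Valid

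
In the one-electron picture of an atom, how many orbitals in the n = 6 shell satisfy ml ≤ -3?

Orbitals with ml ≤ -3, by l: l=3 → 1; l=4 → 2; l=5 → 3.
Total orbitals: 1 + 2 + 3 = 6.

6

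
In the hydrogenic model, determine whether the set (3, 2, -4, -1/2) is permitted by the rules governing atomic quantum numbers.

The magnetic quantum number must satisfy −l ≤ m_l ≤ l. With l = 2, m_l can only be -2, -1, 0, 1, 2, so m_l = -4 is forbidden.

No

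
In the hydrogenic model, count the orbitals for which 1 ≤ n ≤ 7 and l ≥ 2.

115

Work shell by shell — for each n, count the (l, ml) pairs that satisfy l ≥ 2:
n=3 → 5; n=4 → 12; n=5 → 21; n=6 → 32; n=7 → 45.
Total orbitals: 5 + 12 + 21 + 32 + 45 = 115.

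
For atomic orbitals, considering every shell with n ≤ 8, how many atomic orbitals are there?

Total orbitals = 1² + 2² + 3² + 4² + 5² + 6² + 7² + 8² = 204.

204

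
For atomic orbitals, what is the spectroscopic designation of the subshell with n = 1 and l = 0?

1s

l = 0 corresponds to the letter 's', so the subshell is 1s.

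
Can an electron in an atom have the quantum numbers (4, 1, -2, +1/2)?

The magnetic quantum number must satisfy −l ≤ ml ≤ l. With l = 1, ml can only be -1, 0, 1, so ml = -2 is forbidden.

Invalid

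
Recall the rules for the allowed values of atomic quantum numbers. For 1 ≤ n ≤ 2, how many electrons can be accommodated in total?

Total orbitals = 1² + 2² = 5. Doubling for spin gives 10 electrons.

10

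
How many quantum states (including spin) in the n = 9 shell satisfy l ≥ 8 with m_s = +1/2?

17

The n = 9 shell has l = 0 through 8; check each.
Contributions: l=8 → 17.
Orbitals: 17. With m_s fixed to a single value there is one state per orbital, giving 17 states.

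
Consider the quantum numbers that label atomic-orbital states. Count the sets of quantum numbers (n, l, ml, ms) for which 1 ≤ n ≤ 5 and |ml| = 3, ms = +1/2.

6

For each n in the range, tally the orbitals obeying |ml| = 3:
n=4 → 2; n=5 → 4.
Orbitals: 2 + 4 = 6. With ms fixed to +1/2 there is one state per orbital, so 6 states.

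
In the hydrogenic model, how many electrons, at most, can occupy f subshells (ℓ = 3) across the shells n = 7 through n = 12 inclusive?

An f subshell (ℓ = 3) exists for every n ≥ 4, so shells n = 7, 8, 9, 10, 11, 12 each contribute one — 6 subshells.
Since each f subshell holds 2(2·3+1) = 14 electrons, the total is 6 × 14 = 84.

84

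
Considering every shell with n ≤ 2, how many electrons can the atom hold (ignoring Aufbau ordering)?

Total orbitals = 1² + 2² = 5. Doubling for spin gives 10 electrons.

10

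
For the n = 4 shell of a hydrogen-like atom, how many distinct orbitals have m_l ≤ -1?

For n = 4, l ranges over 0 … 3.
Per l-value: l=1 → 1; l=2 → 2; l=3 → 3.
Total orbitals: 1 + 2 + 3 = 6.

6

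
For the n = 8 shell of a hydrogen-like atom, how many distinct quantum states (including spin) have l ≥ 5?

78

The (l, m_l) pairs meeting l ≥ 5 give: l=5 → 11; l=6 → 13; l=7 → 15.
Orbitals: 11 + 13 + 15 = 39. Each orbital carries two spin states, so 39 × 2 = 78 states.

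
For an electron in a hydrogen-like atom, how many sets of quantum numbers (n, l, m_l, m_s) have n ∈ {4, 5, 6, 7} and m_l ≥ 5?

8

For each n in the range, tally the orbitals obeying m_l ≥ 5:
n=6 → 1; n=7 → 3.
Orbitals: 1 + 3 = 4. Including both spin states (m_s = ±1/2) gives 2 × 4 = 8 states.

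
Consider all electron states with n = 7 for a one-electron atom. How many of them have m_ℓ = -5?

4

For n = 7, ℓ ranges over 0 … 6.
The (ℓ, m_ℓ) pairs meeting m_ℓ = -5 give: ℓ=5 → 1; ℓ=6 → 1.
Orbitals: 1 + 1 = 2. Each orbital carries two spin states, so 2 × 2 = 4 states.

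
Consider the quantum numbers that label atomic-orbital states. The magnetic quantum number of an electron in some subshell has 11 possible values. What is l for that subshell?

l = 5

m_l ranges over 2l+1 integers, so 2l+1 = 11 ⇒ l = 5.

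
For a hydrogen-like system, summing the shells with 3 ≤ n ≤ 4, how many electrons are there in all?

50

Shell n has n² orbitals: 3²=9 + 4²=16 = 25 orbitals.
Two spin states per orbital: 2 × 25 = 50 electrons.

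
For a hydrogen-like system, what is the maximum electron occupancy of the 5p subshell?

A subshell with l = 1 has 2l+1 = 3 orbitals, each holding 2 electrons (spin ±1/2), so 3 × 2 = 6.

6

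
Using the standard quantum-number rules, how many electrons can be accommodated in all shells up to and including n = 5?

110

Total orbitals = 1² + 2² + 3² + 4² + 5² = 55. Doubling for spin gives 110 electrons.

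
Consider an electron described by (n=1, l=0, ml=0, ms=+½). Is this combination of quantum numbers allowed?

Yes

n = 1 is a positive integer. l = 0 satisfies 0 ≤ l ≤ n−1 = 0. ml = 0 lies in the range −l … +l (here 0). ms = +1/2 is one of ±1/2.
All four constraints are satisfied.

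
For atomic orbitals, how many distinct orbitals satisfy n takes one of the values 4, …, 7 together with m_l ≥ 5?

4

Per-shell orbital counts meeting the constraint:
n=6 → 1; n=7 → 3.
Total orbitals: 1 + 3 = 4.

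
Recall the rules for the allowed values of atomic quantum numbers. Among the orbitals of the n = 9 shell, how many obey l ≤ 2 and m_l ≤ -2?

1

Go through l = 0, …, 8 (the values permitted for n = 9).
Contributions: l=2 → 1.
Total orbitals: 1.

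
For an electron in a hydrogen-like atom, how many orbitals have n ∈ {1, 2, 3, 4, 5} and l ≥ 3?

Treat each shell separately and count matching orbitals:
n=4 → 7; n=5 → 16.
Total orbitals: 7 + 16 = 23.

23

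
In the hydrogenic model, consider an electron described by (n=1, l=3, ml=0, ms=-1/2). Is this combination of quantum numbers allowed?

No

The orbital quantum number must satisfy 0 ≤ l ≤ n−1. With n = 1 the allowed l values are 0, so l = 3 is out of range.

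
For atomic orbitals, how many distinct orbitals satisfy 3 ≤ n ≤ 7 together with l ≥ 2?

115

Treat each shell separately and count matching orbitals:
n=3 → 5; n=4 → 12; n=5 → 21; n=6 → 32; n=7 → 45.
Total orbitals: 5 + 12 + 21 + 32 + 45 = 115.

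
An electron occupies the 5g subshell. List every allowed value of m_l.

-4, -3, -2, -1, 0, 1, 2, 3, 4

The 5g subshell has l = 4, and m_l takes every integer from −l to +l. With l = 4 that gives the 9 values -4, -3, -2, -1, 0, 1, 2, 3, 4.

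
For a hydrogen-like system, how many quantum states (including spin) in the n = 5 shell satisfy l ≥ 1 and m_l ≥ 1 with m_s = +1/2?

The n = 5 shell has l = 0 through 4; check each.
Orbitals with l ≥ 1 and m_l ≥ 1, by l: l=1 → 1; l=2 → 2; l=3 → 3; l=4 → 4.
Orbitals: 1 + 2 + 3 + 4 = 10. With m_s fixed to a single value there is one state per orbital, giving 10 states.

10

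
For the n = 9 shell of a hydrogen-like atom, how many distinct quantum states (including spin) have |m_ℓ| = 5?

16

The n = 9 shell has ℓ = 0 through 8; check each.
Contributions: ℓ=5 → 2; ℓ=6 → 2; ℓ=7 → 2; ℓ=8 → 2.
Orbitals: 2 + 2 + 2 + 2 = 8. Each orbital carries two spin states, so 8 × 2 = 16 states.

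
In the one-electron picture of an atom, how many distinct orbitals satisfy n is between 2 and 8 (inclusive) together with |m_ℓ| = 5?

12

Go shell by shell, enumerating (ℓ, m_ℓ) with |m_ℓ| = 5:
n=6 → 2; n=7 → 4; n=8 → 6.
Total orbitals: 2 + 4 + 6 = 12.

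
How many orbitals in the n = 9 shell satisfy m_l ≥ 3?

21

The n = 9 shell has l = 0 through 8; check each.
Contributions: l=3 → 1; l=4 → 2; l=5 → 3; l=6 → 4; l=7 → 5; l=8 → 6.
Total orbitals: 1 + 2 + 3 + 4 + 5 + 6 = 21.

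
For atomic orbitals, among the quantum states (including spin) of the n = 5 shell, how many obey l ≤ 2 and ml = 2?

2

Go through l = 0, …, 4 (the values permitted for n = 5).
The (l, ml) pairs meeting l ≤ 2 and ml = 2 give: l=2 → 1.
Orbitals: 1. Each orbital carries two spin states, so 1 × 2 = 2 states.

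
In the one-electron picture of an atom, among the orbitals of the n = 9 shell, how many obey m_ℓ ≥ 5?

Contributions: ℓ=5 → 1; ℓ=6 → 2; ℓ=7 → 3; ℓ=8 → 4.
Total orbitals: 1 + 2 + 3 + 4 = 10.

10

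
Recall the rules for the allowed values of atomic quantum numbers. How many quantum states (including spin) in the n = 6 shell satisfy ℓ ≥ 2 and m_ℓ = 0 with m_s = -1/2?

Go through ℓ = 0, …, 5 (the values permitted for n = 6).
The (ℓ, m_ℓ) pairs meeting ℓ ≥ 2 and m_ℓ = 0 give: ℓ=2 → 1; ℓ=3 → 1; ℓ=4 → 1; ℓ=5 → 1.
Orbitals: 1 + 1 + 1 + 1 = 4. With m_s fixed to a single value there is one state per orbital, giving 4 states.

4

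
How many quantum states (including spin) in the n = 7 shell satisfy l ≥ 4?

66

For n = 7, l ranges over 0 … 6.
Contributions: l=4 → 9; l=5 → 11; l=6 → 13.
Orbitals: 9 + 11 + 13 = 33. Each orbital carries two spin states, so 33 × 2 = 66 states.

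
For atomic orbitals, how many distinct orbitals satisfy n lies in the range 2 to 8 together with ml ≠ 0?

168

Count contributing orbitals for each principal shell:
n=2 → 2; n=3 → 6; n=4 → 12; n=5 → 20; n=6 → 30; n=7 → 42; n=8 → 56.
Total orbitals: 2 + 6 + 12 + 20 + 30 + 42 + 56 = 168.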